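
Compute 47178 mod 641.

47178 = 73·641 + 385, so 47178 ≡ 385 (mod 641).

385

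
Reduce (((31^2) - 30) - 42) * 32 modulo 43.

25

(31)^2 ≡ 15 (mod 43)
15 - 30 = -15 ≡ 28 (mod 43)
28 - 42 = -14 ≡ 29 (mod 43)
29 * 32 = 928 ≡ 25 (mod 43)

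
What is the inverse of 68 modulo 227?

227 = 3*68 + 23
68 = 2*23 + 22
23 = 1*22 + 1
22 = 22*1 + 0
gcd(68, 227) = 1, so the inverse exists.
Bézout: 1 = 3*227 − 10*68.
So 68⁻¹ ≡ −10 ≡ 217 (mod 227).

217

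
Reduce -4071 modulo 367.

333

-4071 = -12×367 + 333, so -4071 ≡ 333 (mod 367).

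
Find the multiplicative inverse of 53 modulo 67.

Run the extended Euclidean algorithm:
67 = 1×53 + 14
53 = 3×14 + 11
14 = 1×11 + 3
11 = 3×3 + 2
3 = 1×2 + 1
2 = 2×1 + 0
gcd(53, 67) = 1, so the inverse exists.
Bézout: 1 = 19×67 − 24×53.
So 53⁻¹ ≡ −24 ≡ 43 (mod 67).

43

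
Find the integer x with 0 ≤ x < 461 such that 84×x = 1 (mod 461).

461 = 5*84 + 41
84 = 2*41 + 2
41 = 20*2 + 1
2 = 2*1 + 0
gcd(84, 461) = 1, so the inverse exists.
Bézout: 1 = 41*461 − 225*84.
So 84⁻¹ ≡ −225 ≡ 236 (mod 461).

236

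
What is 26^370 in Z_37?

370 in binary is 101110010, i.e. 370 = 256 + 64 + 32 + 16 + 2.
26^1 ≡ 26 (mod 37)
26^2 ≡ 26^2 = 676 ≡ 10 (mod 37)
26^4 ≡ 10^2 = 100 ≡ 26 (mod 37)
26^8 ≡ 26^2 = 676 ≡ 10 (mod 37)
26^16 ≡ 10^2 = 100 ≡ 26 (mod 37)
26^32 ≡ 26^2 = 676 ≡ 10 (mod 37)
26^64 ≡ 10^2 = 100 ≡ 26 (mod 37)
26^128 ≡ 26^2 = 676 ≡ 10 (mod 37)
26^256 ≡ 10^2 = 100 ≡ 26 (mod 37)
26^370 = 26^256 * 26^64 * 26^32 * 26^16 * 26^2 ≡ 26 * 26 * 10 * 26 * 10 (mod 37).
Accumulate the product:
26 * 26 = 676 ≡ 10
10 * 10 = 100 ≡ 26
26 * 26 = 676 ≡ 10
10 * 10 = 100 ≡ 26

26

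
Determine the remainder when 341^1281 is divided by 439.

Compute successive squares:
1281 in binary is 10100000001, i.e. 1281 = 1024 + 256 + 1.
341^1 ≡ 341 (mod 439)
341^2 ≡ 341^2 = 116281 ≡ 385 (mod 439)
341^4 ≡ 385^2 = 148225 ≡ 282 (mod 439)
341^8 ≡ 282^2 = 79524 ≡ 65 (mod 439)
341^16 ≡ 65^2 = 4225 ≡ 274 (mod 439)
341^32 ≡ 274^2 = 75076 ≡ 7 (mod 439)
341^64 ≡ 7^2 = 49 (mod 439)
341^128 ≡ 49^2 = 2401 ≡ 206 (mod 439)
341^256 ≡ 206^2 = 42436 ≡ 292 (mod 439)
341^512 ≡ 292^2 = 85264 ≡ 98 (mod 439)
341^1024 ≡ 98^2 = 9604 ≡ 385 (mod 439)
341^1281 = 341^1024 · 341^256 · 341^1 ≡ 385 · 292 · 341 (mod 439).
Accumulate the product:
385 · 292 = 112420 ≡ 36
36 · 341 = 12276 ≡ 423

423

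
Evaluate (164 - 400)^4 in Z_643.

226

164 - 400 = -236 ≡ 407 (mod 643)
(407)^4 ≡ 226 (mod 643)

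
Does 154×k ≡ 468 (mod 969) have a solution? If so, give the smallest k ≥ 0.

519

gcd(154, 969) = 1, so a unique solution mod 969 exists.
154⁻¹ ≡ 409 (mod 969).
k ≡ 409×468 ≡ 519 (mod 969).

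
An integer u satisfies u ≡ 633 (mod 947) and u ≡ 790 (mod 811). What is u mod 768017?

639858

947⁻¹ mod 811: 947*650 ≡ 1 (mod 811), so 947⁻¹ ≡ 650.
u = 633 + 947*((790 − 633)*650 mod 811) = 633 + 947*675 = 639858.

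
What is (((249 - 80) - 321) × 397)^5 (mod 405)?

1

249 - 80 = 169
169 - 321 = -152 ≡ 253 (mod 405)
253 × 397 = 100441 ≡ 1 (mod 405)
(1)^5 ≡ 1 (mod 405)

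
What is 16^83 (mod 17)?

83 in binary is 1010011, i.e. 83 = 64 + 16 + 2 + 1.
16^1 ≡ 16 (mod 17)
16^2 ≡ 16^2 = 256 ≡ 1 (mod 17)
16^4 ≡ 1^2 = 1 (mod 17)
16^8 ≡ 1^2 = 1 (mod 17)
16^16 ≡ 1^2 = 1 (mod 17)
16^32 ≡ 1^2 = 1 (mod 17)
16^64 ≡ 1^2 = 1 (mod 17)
16^83 = 16^64 · 16^16 · 16^2 · 16^1 ≡ 1 · 1 · 1 · 16 (mod 17).
Accumulate the product:
1 · 1 = 1
1 · 1 = 1
1 · 16 = 16

16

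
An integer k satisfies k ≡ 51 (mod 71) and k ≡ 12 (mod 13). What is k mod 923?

71⁻¹ mod 13: 71·11 ≡ 1 (mod 13), so 71⁻¹ ≡ 11.
k = 51 + 71·((12 − 51)·11 mod 13) = 51 + 71·0 = 51.
Check: 51 mod 71 = 51, 51 mod 13 = 12. ✓

51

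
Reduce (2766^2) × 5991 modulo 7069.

436

(2766)^2 ≡ 2098 (mod 7069)
2098 × 5991 = 12569118 ≡ 436 (mod 7069)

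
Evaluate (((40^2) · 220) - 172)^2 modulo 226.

204

(40)^2 ≡ 18 (mod 226)
18 · 220 = 3960 ≡ 118 (mod 226)
118 - 172 = -54 ≡ 172 (mod 226)
(172)^2 ≡ 204 (mod 226)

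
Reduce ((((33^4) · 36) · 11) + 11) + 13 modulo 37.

20

(33)^4 ≡ 34 (mod 37)
34 · 36 = 1224 ≡ 3 (mod 37)
3 · 11 = 33
33 + 11 = 44 ≡ 7 (mod 37)
7 + 13 = 20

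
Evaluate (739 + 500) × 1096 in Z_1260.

739 + 500 = 1239
1239 × 1096 = 1357944 ≡ 924 (mod 1260)

924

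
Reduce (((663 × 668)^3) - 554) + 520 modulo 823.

175

663 × 668 = 442884 ≡ 110 (mod 823)
(110)^3 ≡ 209 (mod 823)
209 - 554 = -345 ≡ 478 (mod 823)
478 + 520 = 998 ≡ 175 (mod 823)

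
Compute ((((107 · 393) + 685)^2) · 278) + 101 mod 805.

107 · 393 = 42051 ≡ 191 (mod 805)
191 + 685 = 876 ≡ 71 (mod 805)
(71)^2 ≡ 211 (mod 805)
211 · 278 = 58658 ≡ 698 (mod 805)
698 + 101 = 799

799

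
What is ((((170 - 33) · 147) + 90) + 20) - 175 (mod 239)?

170 - 33 = 137
137 · 147 = 20139 ≡ 63 (mod 239)
63 + 90 = 153
153 + 20 = 173
173 - 175 = -2 ≡ 237 (mod 239)

237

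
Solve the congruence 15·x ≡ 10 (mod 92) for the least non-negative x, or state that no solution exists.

gcd(15, 92) = 1, so a unique solution mod 92 exists.
15⁻¹ ≡ 43 (mod 92).
x ≡ 43·10 ≡ 62 (mod 92).

62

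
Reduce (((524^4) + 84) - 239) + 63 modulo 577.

491

(524)^4 ≡ 6 (mod 577)
6 + 84 = 90
90 - 239 = -149 ≡ 428 (mod 577)
428 + 63 = 491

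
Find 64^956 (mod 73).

Using repeated squaring:
64^1 ≡ 64 (mod 73)
64^2 ≡ 64^2 = 4096 ≡ 8 (mod 73)
64^4 ≡ 8^2 = 64 (mod 73)
64^8 ≡ 64^2 = 4096 ≡ 8 (mod 73)
64^16 ≡ 8^2 = 64 (mod 73)
64^32 ≡ 64^2 = 4096 ≡ 8 (mod 73)
64^64 ≡ 8^2 = 64 (mod 73)
64^128 ≡ 64^2 = 4096 ≡ 8 (mod 73)
64^256 ≡ 8^2 = 64 (mod 73)
64^512 ≡ 64^2 = 4096 ≡ 8 (mod 73)
64^956 = 64^512 · 64^256 · 64^128 · 64^32 · 64^16 · 64^8 · 64^4 ≡ 8 · 64 · 8 · 8 · 64 · 8 · 64 (mod 73).
Accumulate the product:
8 · 64 = 512 ≡ 1
1 · 8 = 8
8 · 8 = 64
64 · 64 = 4096 ≡ 8
8 · 8 = 64
64 · 64 = 4096 ≡ 8

8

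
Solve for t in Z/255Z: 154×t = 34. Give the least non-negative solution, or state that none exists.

gcd(154, 255) = 1, so a unique solution mod 255 exists.
154⁻¹ ≡ 154 (mod 255).
t ≡ 154×34 ≡ 136 (mod 255).

136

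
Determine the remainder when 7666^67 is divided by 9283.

67 in binary is 1000011, i.e. 67 = 64 + 2 + 1.
7666^1 ≡ 7666 (mod 9283)
7666^2 ≡ 7666^2 = 58767556 ≡ 6166 (mod 9283)
7666^4 ≡ 6166^2 = 38019556 ≡ 5671 (mod 9283)
7666^8 ≡ 5671^2 = 32160241 ≡ 3929 (mod 9283)
7666^16 ≡ 3929^2 = 15437041 ≡ 8695 (mod 9283)
7666^32 ≡ 8695^2 = 75603025 ≡ 2273 (mod 9283)
7666^64 ≡ 2273^2 = 5166529 ≡ 5181 (mod 9283)
7666^67 = 7666^64 × 7666^2 × 7666^1 ≡ 5181 × 6166 × 7666 (mod 9283).
Accumulate the product:
5181 × 6166 = 31946046 ≡ 3243
3243 × 7666 = 24860838 ≡ 964

964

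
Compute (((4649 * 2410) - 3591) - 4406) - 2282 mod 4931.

441

4649 * 2410 = 11204090 ≡ 858 (mod 4931)
858 - 3591 = -2733 ≡ 2198 (mod 4931)
2198 - 4406 = -2208 ≡ 2723 (mod 4931)
2723 - 2282 = 441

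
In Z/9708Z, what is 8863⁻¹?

7663

Apply the Euclidean algorithm and back-substitute:
9708 = 1×8863 + 845
8863 = 10×845 + 413
845 = 2×413 + 19
413 = 21×19 + 14
19 = 1×14 + 5
14 = 2×5 + 4
5 = 1×4 + 1
4 = 4×1 + 0
gcd(8863, 9708) = 1, so the inverse exists.
Back-substitute for 1:
1 = 1×5 − 1×4
  = −1×14 + 3×5
  = 3×19 − 4×14
  = −4×413 + 87×19
  = 87×845 − 178×413
  = −178×8863 + 1867×845
  = 1867×9708 − 2045×8863
So 8863⁻¹ ≡ −2045 ≡ 7663 (mod 9708).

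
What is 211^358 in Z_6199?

5795

358 in binary is 101100110, i.e. 358 = 256 + 64 + 32 + 4 + 2.
211^1 ≡ 211 (mod 6199)
211^2 ≡ 211^2 = 44521 ≡ 1128 (mod 6199)
211^4 ≡ 1128^2 = 1272384 ≡ 1589 (mod 6199)
211^8 ≡ 1589^2 = 2524921 ≡ 1928 (mod 6199)
211^16 ≡ 1928^2 = 3717184 ≡ 3983 (mod 6199)
211^32 ≡ 3983^2 = 15864289 ≡ 1048 (mod 6199)
211^64 ≡ 1048^2 = 1098304 ≡ 1081 (mod 6199)
211^128 ≡ 1081^2 = 1168561 ≡ 3149 (mod 6199)
211^256 ≡ 3149^2 = 9916201 ≡ 4000 (mod 6199)
211^358 = 211^256 × 211^64 × 211^32 × 211^4 × 211^2 ≡ 4000 × 1081 × 1048 × 1589 × 1128 (mod 6199).
Accumulate the product:
4000 × 1081 = 4324000 ≡ 3297
3297 × 1048 = 3455256 ≡ 2413
2413 × 1589 = 3834257 ≡ 3275
3275 × 1128 = 3694200 ≡ 5795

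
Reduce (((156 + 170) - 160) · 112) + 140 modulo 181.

89

156 + 170 = 326 ≡ 145 (mod 181)
145 - 160 = -15 ≡ 166 (mod 181)
166 · 112 = 18592 ≡ 130 (mod 181)
130 + 140 = 270 ≡ 89 (mod 181)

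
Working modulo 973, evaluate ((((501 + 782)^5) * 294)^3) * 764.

273

501 + 782 = 1283 ≡ 310 (mod 973)
(310)^5 ≡ 249 (mod 973)
249 * 294 = 73206 ≡ 231 (mod 973)
(231)^3 ≡ 427 (mod 973)
427 * 764 = 326228 ≡ 273 (mod 973)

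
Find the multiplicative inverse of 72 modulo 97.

31

By the extended Euclidean algorithm:
97 = 1·72 + 25
72 = 2·25 + 22
25 = 1·22 + 3
22 = 7·3 + 1
3 = 3·1 + 0
gcd(72, 97) = 1, so the inverse exists.
Back-substitute for 1:
1 = 1·22 − 7·3
  = −7·25 + 8·22
  = 8·72 − 23·25
  = −23·97 + 31·72
So 72⁻¹ ≡ 31 (mod 97).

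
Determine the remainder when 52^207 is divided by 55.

13

By square-and-multiply:
207 in binary is 11001111, i.e. 207 = 128 + 64 + 8 + 4 + 2 + 1.
52^1 ≡ 52 (mod 55)
52^2 ≡ 52^2 = 2704 ≡ 9 (mod 55)
52^4 ≡ 9^2 = 81 ≡ 26 (mod 55)
52^8 ≡ 26^2 = 676 ≡ 16 (mod 55)
52^16 ≡ 16^2 = 256 ≡ 36 (mod 55)
52^32 ≡ 36^2 = 1296 ≡ 31 (mod 55)
52^64 ≡ 31^2 = 961 ≡ 26 (mod 55)
52^128 ≡ 26^2 = 676 ≡ 16 (mod 55)
52^207 = 52^128 * 52^64 * 52^8 * 52^4 * 52^2 * 52^1 ≡ 16 * 26 * 16 * 26 * 9 * 52 (mod 55).
Accumulate the product:
16 * 26 = 416 ≡ 31
31 * 16 = 496 ≡ 1
1 * 26 = 26
26 * 9 = 234 ≡ 14
14 * 52 = 728 ≡ 13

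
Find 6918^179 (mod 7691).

Using repeated squaring:
6918^1 ≡ 6918 (mod 7691)
6918^2 ≡ 6918^2 = 47858724 ≡ 5322 (mod 7691)
6918^4 ≡ 5322^2 = 28323684 ≡ 5422 (mod 7691)
6918^8 ≡ 5422^2 = 29398084 ≡ 3082 (mod 7691)
6918^16 ≡ 3082^2 = 9498724 ≡ 339 (mod 7691)
6918^32 ≡ 339^2 = 114921 ≡ 7247 (mod 7691)
6918^64 ≡ 7247^2 = 52519009 ≡ 4861 (mod 7691)
6918^128 ≡ 4861^2 = 23629321 ≡ 2569 (mod 7691)
6918^179 = 6918^128 × 6918^32 × 6918^16 × 6918^2 × 6918^1 ≡ 2569 × 7247 × 339 × 5322 × 6918 (mod 7691).
Accumulate the product:
2569 × 7247 = 18617543 ≡ 5323
5323 × 339 = 1804497 ≡ 4803
4803 × 5322 = 25561566 ≡ 4373
4373 × 6918 = 30252414 ≡ 3711

3711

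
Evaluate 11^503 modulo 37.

503 in binary is 111110111, i.e. 503 = 256 + 128 + 64 + 32 + 16 + 4 + 2 + 1.
11^1 ≡ 11 (mod 37)
11^2 ≡ 11^2 = 121 ≡ 10 (mod 37)
11^4 ≡ 10^2 = 100 ≡ 26 (mod 37)
11^8 ≡ 26^2 = 676 ≡ 10 (mod 37)
11^16 ≡ 10^2 = 100 ≡ 26 (mod 37)
11^32 ≡ 26^2 = 676 ≡ 10 (mod 37)
11^64 ≡ 10^2 = 100 ≡ 26 (mod 37)
11^128 ≡ 26^2 = 676 ≡ 10 (mod 37)
11^256 ≡ 10^2 = 100 ≡ 26 (mod 37)
11^503 = 11^256 × 11^128 × 11^64 × 11^32 × 11^16 × 11^4 × 11^2 × 11^1 ≡ 26 × 10 × 26 × 10 × 26 × 26 × 10 × 11 (mod 37).
Accumulate the product:
26 × 10 = 260 ≡ 1
1 × 26 = 26
26 × 10 = 260 ≡ 1
1 × 26 = 26
26 × 26 = 676 ≡ 10
10 × 10 = 100 ≡ 26
26 × 11 = 286 ≡ 27

27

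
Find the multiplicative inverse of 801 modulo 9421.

9421 = 11*801 + 610
801 = 1*610 + 191
610 = 3*191 + 37
191 = 5*37 + 6
37 = 6*6 + 1
6 = 6*1 + 0
gcd(801, 9421) = 1, so the inverse exists.
Back-substitute for 1:
1 = 1*37 − 6*6
  = −6*191 + 31*37
  = 31*610 − 99*191
  = −99*801 + 130*610
  = 130*9421 − 1529*801
So 801⁻¹ ≡ −1529 ≡ 7892 (mod 9421).

7892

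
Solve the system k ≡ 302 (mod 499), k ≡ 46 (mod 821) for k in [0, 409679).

390021

499⁻¹ mod 821: 499·385 ≡ 1 (mod 821), so 499⁻¹ ≡ 385.
k = 302 + 499·((46 − 302)·385 mod 821) = 302 + 499·781 = 390021.
Check: 390021 mod 499 = 302, 390021 mod 821 = 46. ✓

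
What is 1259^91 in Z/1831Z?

91 in binary is 1011011, i.e. 91 = 64 + 16 + 8 + 2 + 1.
1259^1 ≡ 1259 (mod 1831)
1259^2 ≡ 1259^2 = 1585081 ≡ 1266 (mod 1831)
1259^4 ≡ 1266^2 = 1602756 ≡ 631 (mod 1831)
1259^8 ≡ 631^2 = 398161 ≡ 834 (mod 1831)
1259^16 ≡ 834^2 = 695556 ≡ 1607 (mod 1831)
1259^32 ≡ 1607^2 = 2582449 ≡ 739 (mod 1831)
1259^64 ≡ 739^2 = 546121 ≡ 483 (mod 1831)
1259^91 = 1259^64 · 1259^16 · 1259^8 · 1259^2 · 1259^1 ≡ 483 · 1607 · 834 · 1266 · 1259 (mod 1831).
Accumulate the product:
483 · 1607 = 776181 ≡ 1668
1668 · 834 = 1391112 ≡ 1383
1383 · 1266 = 1750878 ≡ 442
442 · 1259 = 556478 ≡ 1685

1685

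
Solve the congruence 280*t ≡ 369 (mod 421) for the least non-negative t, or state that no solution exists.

78

gcd(280, 421) = 1, so a unique solution mod 421 exists.
280⁻¹ ≡ 209 (mod 421).
t ≡ 209*369 ≡ 78 (mod 421).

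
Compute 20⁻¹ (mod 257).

257 = 12·20 + 17
20 = 1·17 + 3
17 = 5·3 + 2
3 = 1·2 + 1
2 = 2·1 + 0
gcd(20, 257) = 1, so the inverse exists.
Back-substitute for 1:
1 = 1·3 − 1·2
  = −1·17 + 6·3
  = 6·20 − 7·17
  = −7·257 + 90·20
So 20⁻¹ ≡ 90 (mod 257).

90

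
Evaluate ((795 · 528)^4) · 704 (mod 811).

378

795 · 528 = 419760 ≡ 473 (mod 811)
(473)^4 ≡ 95 (mod 811)
95 · 704 = 66880 ≡ 378 (mod 811)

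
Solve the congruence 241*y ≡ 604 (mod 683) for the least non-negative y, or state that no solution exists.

660

gcd(241, 683) = 1, so a unique solution mod 683 exists.
241⁻¹ ≡ 666 (mod 683).
y ≡ 666*604 ≡ 660 (mod 683).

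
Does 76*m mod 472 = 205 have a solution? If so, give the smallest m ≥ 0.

no solution

gcd(76, 472) = 4, and 4 does not divide 205.
So the congruence has no solution.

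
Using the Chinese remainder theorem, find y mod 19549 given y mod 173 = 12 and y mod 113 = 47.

1742

173⁻¹ mod 113: 173*81 ≡ 1 (mod 113), so 173⁻¹ ≡ 81.
y = 12 + 173*((47 − 12)*81 mod 113) = 12 + 173*10 = 1742.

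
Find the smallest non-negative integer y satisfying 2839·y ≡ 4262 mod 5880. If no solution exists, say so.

gcd(2839, 5880) = 1, so a unique solution mod 5880 exists.
2839⁻¹ ≡ 4279 (mod 5880).
y ≡ 4279·4262 ≡ 3218 (mod 5880).

3218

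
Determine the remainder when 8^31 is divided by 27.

8

31 in binary is 11111, i.e. 31 = 16 + 8 + 4 + 2 + 1.
8^1 ≡ 8 (mod 27)
8^2 ≡ 8^2 = 64 ≡ 10 (mod 27)
8^4 ≡ 10^2 = 100 ≡ 19 (mod 27)
8^8 ≡ 19^2 = 361 ≡ 10 (mod 27)
8^16 ≡ 10^2 = 100 ≡ 19 (mod 27)
8^31 = 8^16 * 8^8 * 8^4 * 8^2 * 8^1 ≡ 19 * 10 * 19 * 10 * 8 (mod 27).
Accumulate the product:
19 * 10 = 190 ≡ 1
1 * 19 = 19
19 * 10 = 190 ≡ 1
1 * 8 = 8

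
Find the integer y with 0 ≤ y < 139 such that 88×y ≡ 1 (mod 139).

109

Apply the Euclidean algorithm and back-substitute:
139 = 1×88 + 51
88 = 1×51 + 37
51 = 1×37 + 14
37 = 2×14 + 9
14 = 1×9 + 5
9 = 1×5 + 4
5 = 1×4 + 1
4 = 4×1 + 0
gcd(88, 139) = 1, so the inverse exists.
Back-substitute for 1:
1 = 1×5 − 1×4
  = −1×9 + 2×5
  = 2×14 − 3×9
  = −3×37 + 8×14
  = 8×51 − 11×37
  = −11×88 + 19×51
  = 19×139 − 30×88
So 88⁻¹ ≡ −30 ≡ 109 (mod 139).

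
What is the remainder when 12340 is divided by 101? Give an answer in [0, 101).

18

12340 = 122·101 + 18, so 12340 ≡ 18 (mod 101).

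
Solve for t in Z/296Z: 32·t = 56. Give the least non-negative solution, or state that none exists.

11

gcd(32, 296) = 8, and 8 | 56, so solutions exist.
Divide through by 8: 4·t = 7 (mod 37).
4⁻¹ ≡ 28 (mod 37).
t ≡ 28·7 ≡ 11 (mod 37).
The smallest non-negative solution is t = 11.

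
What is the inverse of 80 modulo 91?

91 = 1·80 + 11
80 = 7·11 + 3
11 = 3·3 + 2
3 = 1·2 + 1
2 = 2·1 + 0
gcd(80, 91) = 1, so the inverse exists.
Back-substitute for 1:
1 = 1·3 − 1·2
  = −1·11 + 4·3
  = 4·80 − 29·11
  = −29·91 + 33·80
So 80⁻¹ ≡ 33 (mod 91).

33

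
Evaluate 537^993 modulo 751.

993 in binary is 1111100001, i.e. 993 = 512 + 256 + 128 + 64 + 32 + 1.
537^1 ≡ 537 (mod 751)
537^2 ≡ 537^2 = 288369 ≡ 736 (mod 751)
537^4 ≡ 736^2 = 541696 ≡ 225 (mod 751)
537^8 ≡ 225^2 = 50625 ≡ 308 (mod 751)
537^16 ≡ 308^2 = 94864 ≡ 238 (mod 751)
537^32 ≡ 238^2 = 56644 ≡ 319 (mod 751)
537^64 ≡ 319^2 = 101761 ≡ 376 (mod 751)
537^128 ≡ 376^2 = 141376 ≡ 188 (mod 751)
537^256 ≡ 188^2 = 35344 ≡ 47 (mod 751)
537^512 ≡ 47^2 = 2209 ≡ 707 (mod 751)
537^993 = 537^512 × 537^256 × 537^128 × 537^64 × 537^32 × 537^1 ≡ 707 × 47 × 188 × 376 × 319 × 537 (mod 751).
Accumulate the product:
707 × 47 = 33229 ≡ 185
185 × 188 = 34780 ≡ 234
234 × 376 = 87984 ≡ 117
117 × 319 = 37323 ≡ 524
524 × 537 = 281388 ≡ 514

514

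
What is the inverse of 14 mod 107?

23

107 = 7·14 + 9
14 = 1·9 + 5
9 = 1·5 + 4
5 = 1·4 + 1
4 = 4·1 + 0
gcd(14, 107) = 1, so the inverse exists.
Back-substitute for 1:
1 = 1·5 − 1·4
  = −1·9 + 2·5
  = 2·14 − 3·9
  = −3·107 + 23·14
So 14⁻¹ ≡ 23 (mod 107).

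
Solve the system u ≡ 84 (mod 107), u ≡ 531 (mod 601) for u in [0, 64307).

22768

107⁻¹ mod 601: 107×264 ≡ 1 (mod 601), so 107⁻¹ ≡ 264.
u = 84 + 107×((531 − 84)×264 mod 601) = 84 + 107×212 = 22768.
Check: 22768 mod 107 = 84, 22768 mod 601 = 531. ✓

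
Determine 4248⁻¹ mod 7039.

744

Apply the Euclidean algorithm and back-substitute:
7039 = 1·4248 + 2791
4248 = 1·2791 + 1457
2791 = 1·1457 + 1334
1457 = 1·1334 + 123
1334 = 10·123 + 104
123 = 1·104 + 19
104 = 5·19 + 9
19 = 2·9 + 1
9 = 9·1 + 0
gcd(4248, 7039) = 1, so the inverse exists.
Back-substitute for 1:
1 = 1·19 − 2·9
  = −2·104 + 11·19
  = 11·123 − 13·104
  = −13·1334 + 141·123
  = 141·1457 − 154·1334
  = −154·2791 + 295·1457
  = 295·4248 − 449·2791
  = −449·7039 + 744·4248
So 4248⁻¹ ≡ 744 (mod 7039).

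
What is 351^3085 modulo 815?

Using repeated squaring:
3085 in binary is 110000001101, i.e. 3085 = 2048 + 1024 + 8 + 4 + 1.
351^1 ≡ 351 (mod 815)
351^2 ≡ 351^2 = 123201 ≡ 136 (mod 815)
351^4 ≡ 136^2 = 18496 ≡ 566 (mod 815)
351^8 ≡ 566^2 = 320356 ≡ 61 (mod 815)
351^16 ≡ 61^2 = 3721 ≡ 461 (mod 815)
351^32 ≡ 461^2 = 212521 ≡ 621 (mod 815)
351^64 ≡ 621^2 = 385641 ≡ 146 (mod 815)
351^128 ≡ 146^2 = 21316 ≡ 126 (mod 815)
351^256 ≡ 126^2 = 15876 ≡ 391 (mod 815)
351^512 ≡ 391^2 = 152881 ≡ 476 (mod 815)
351^1024 ≡ 476^2 = 226576 ≡ 6 (mod 815)
351^2048 ≡ 6^2 = 36 (mod 815)
351^3085 = 351^2048 * 351^1024 * 351^8 * 351^4 * 351^1 ≡ 36 * 6 * 61 * 566 * 351 (mod 815).
Accumulate the product:
36 * 6 = 216
216 * 61 = 13176 ≡ 136
136 * 566 = 76976 ≡ 366
366 * 351 = 128466 ≡ 511

511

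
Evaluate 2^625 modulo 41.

By square-and-multiply:
625 in binary is 1001110001, i.e. 625 = 512 + 64 + 32 + 16 + 1.
2^1 ≡ 2 (mod 41)
2^2 ≡ 2^2 = 4 (mod 41)
2^4 ≡ 4^2 = 16 (mod 41)
2^8 ≡ 16^2 = 256 ≡ 10 (mod 41)
2^16 ≡ 10^2 = 100 ≡ 18 (mod 41)
2^32 ≡ 18^2 = 324 ≡ 37 (mod 41)
2^64 ≡ 37^2 = 1369 ≡ 16 (mod 41)
2^128 ≡ 16^2 = 256 ≡ 10 (mod 41)
2^256 ≡ 10^2 = 100 ≡ 18 (mod 41)
2^512 ≡ 18^2 = 324 ≡ 37 (mod 41)
2^625 = 2^512 * 2^64 * 2^32 * 2^16 * 2^1 ≡ 37 * 16 * 37 * 18 * 2 (mod 41).
Accumulate the product:
37 * 16 = 592 ≡ 18
18 * 37 = 666 ≡ 10
10 * 18 = 180 ≡ 16
16 * 2 = 32

32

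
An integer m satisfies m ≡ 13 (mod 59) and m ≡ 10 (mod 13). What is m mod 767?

59⁻¹ mod 13: 59×2 ≡ 1 (mod 13), so 59⁻¹ ≡ 2.
m = 13 + 59×((10 − 13)×2 mod 13) = 13 + 59×7 = 426.
Check: 426 mod 59 = 13, 426 mod 13 = 10. ✓

426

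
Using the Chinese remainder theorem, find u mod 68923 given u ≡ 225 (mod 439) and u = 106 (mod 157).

439⁻¹ mod 157: 439×103 ≡ 1 (mod 157), so 439⁻¹ ≡ 103.
u = 225 + 439×((106 − 225)×103 mod 157) = 225 + 439×146 = 64319.

64319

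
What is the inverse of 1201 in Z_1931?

82

Run the extended Euclidean algorithm:
1931 = 1×1201 + 730
1201 = 1×730 + 471
730 = 1×471 + 259
471 = 1×259 + 212
259 = 1×212 + 47
212 = 4×47 + 24
47 = 1×24 + 23
24 = 1×23 + 1
23 = 23×1 + 0
gcd(1201, 1931) = 1, so the inverse exists.
Back-substitute for 1:
1 = 1×24 − 1×23
  = −1×47 + 2×24
  = 2×212 − 9×47
  = −9×259 + 11×212
  = 11×471 − 20×259
  = −20×730 + 31×471
  = 31×1201 − 51×730
  = −51×1931 + 82×1201
So 1201⁻¹ ≡ 82 (mod 1931).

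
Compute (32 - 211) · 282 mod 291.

156

32 - 211 = -179 ≡ 112 (mod 291)
112 · 282 = 31584 ≡ 156 (mod 291)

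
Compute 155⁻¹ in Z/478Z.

441

By the extended Euclidean algorithm:
478 = 3·155 + 13
155 = 11·13 + 12
13 = 1·12 + 1
12 = 12·1 + 0
gcd(155, 478) = 1, so the inverse exists.
Bézout: 1 = 12·478 − 37·155.
So 155⁻¹ ≡ −37 ≡ 441 (mod 478).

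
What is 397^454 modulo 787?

454 in binary is 111000110, i.e. 454 = 256 + 128 + 64 + 4 + 2.
397^1 ≡ 397 (mod 787)
397^2 ≡ 397^2 = 157609 ≡ 209 (mod 787)
397^4 ≡ 209^2 = 43681 ≡ 396 (mod 787)
397^8 ≡ 396^2 = 156816 ≡ 203 (mod 787)
397^16 ≡ 203^2 = 41209 ≡ 285 (mod 787)
397^32 ≡ 285^2 = 81225 ≡ 164 (mod 787)
397^64 ≡ 164^2 = 26896 ≡ 138 (mod 787)
397^128 ≡ 138^2 = 19044 ≡ 156 (mod 787)
397^256 ≡ 156^2 = 24336 ≡ 726 (mod 787)
397^454 = 397^256 · 397^128 · 397^64 · 397^4 · 397^2 ≡ 726 · 156 · 138 · 396 · 209 (mod 787).
Accumulate the product:
726 · 156 = 113256 ≡ 715
715 · 138 = 98670 ≡ 295
295 · 396 = 116820 ≡ 344
344 · 209 = 71896 ≡ 279

279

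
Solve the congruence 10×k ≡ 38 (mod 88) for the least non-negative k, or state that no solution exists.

gcd(10, 88) = 2, and 2 | 38, so solutions exist.
Divide through by 2: 5×k ≡ 19 (mod 44).
5⁻¹ ≡ 9 (mod 44).
k ≡ 9×19 ≡ 39 (mod 44).
The smallest non-negative solution is k = 39.

39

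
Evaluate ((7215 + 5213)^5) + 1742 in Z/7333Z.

7215 + 5213 = 12428 ≡ 5095 (mod 7333)
(5095)^5 ≡ 1108 (mod 7333)
1108 + 1742 = 2850

2850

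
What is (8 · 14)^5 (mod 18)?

8 · 14 = 112 ≡ 4 (mod 18)
(4)^5 ≡ 16 (mod 18)

16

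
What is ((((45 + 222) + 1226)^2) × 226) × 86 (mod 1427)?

733

45 + 222 = 267
267 + 1226 = 1493 ≡ 66 (mod 1427)
(66)^2 ≡ 75 (mod 1427)
75 × 226 = 16950 ≡ 1253 (mod 1427)
1253 × 86 = 107758 ≡ 733 (mod 1427)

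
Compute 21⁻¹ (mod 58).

47

Apply the Euclidean algorithm and back-substitute:
58 = 2*21 + 16
21 = 1*16 + 5
16 = 3*5 + 1
5 = 5*1 + 0
gcd(21, 58) = 1, so the inverse exists.
Back-substitute for 1:
1 = 1*16 − 3*5
  = −3*21 + 4*16
  = 4*58 − 11*21
So 21⁻¹ ≡ −11 ≡ 47 (mod 58).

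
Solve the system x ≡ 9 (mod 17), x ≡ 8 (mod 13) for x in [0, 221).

17⁻¹ mod 13: 17·10 ≡ 1 (mod 13), so 17⁻¹ ≡ 10.
x = 9 + 17·((8 − 9)·10 mod 13) = 9 + 17·3 = 60.

60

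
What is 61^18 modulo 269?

204

61^1 ≡ 61 (mod 269)
61^2 ≡ 61^2 = 3721 ≡ 224 (mod 269)
61^4 ≡ 224^2 = 50176 ≡ 142 (mod 269)
61^8 ≡ 142^2 = 20164 ≡ 258 (mod 269)
61^16 ≡ 258^2 = 66564 ≡ 121 (mod 269)
61^18 = 61^16 · 61^2 ≡ 121 · 224 (mod 269).
121 · 224 = 27104 ≡ 204 (mod 269).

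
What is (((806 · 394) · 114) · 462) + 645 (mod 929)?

806 · 394 = 317564 ≡ 775 (mod 929)
775 · 114 = 88350 ≡ 95 (mod 929)
95 · 462 = 43890 ≡ 227 (mod 929)
227 + 645 = 872

872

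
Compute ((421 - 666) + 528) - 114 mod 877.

421 - 666 = -245 ≡ 632 (mod 877)
632 + 528 = 1160 ≡ 283 (mod 877)
283 - 114 = 169

169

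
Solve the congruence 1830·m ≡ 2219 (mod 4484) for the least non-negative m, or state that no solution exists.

no solution

gcd(1830, 4484) = 2, and 2 does not divide 2219.
So the congruence has no solution.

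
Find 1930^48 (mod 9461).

1914

By square-and-multiply:
48 in binary is 110000, i.e. 48 = 32 + 16.
1930^1 ≡ 1930 (mod 9461)
1930^2 ≡ 1930^2 = 3724900 ≡ 6727 (mod 9461)
1930^4 ≡ 6727^2 = 45252529 ≡ 566 (mod 9461)
1930^8 ≡ 566^2 = 320356 ≡ 8143 (mod 9461)
1930^16 ≡ 8143^2 = 66308449 ≡ 5761 (mod 9461)
1930^32 ≡ 5761^2 = 33189121 ≡ 9394 (mod 9461)
1930^48 = 1930^32 * 1930^16 ≡ 9394 * 5761 (mod 9461).
9394 * 5761 = 54118834 ≡ 1914 (mod 9461).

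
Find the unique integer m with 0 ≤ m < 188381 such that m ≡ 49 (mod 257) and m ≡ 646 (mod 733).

257⁻¹ mod 733: 257*328 ≡ 1 (mod 733), so 257⁻¹ ≡ 328.
m = 49 + 257*((646 − 49)*328 mod 733) = 49 + 257*105 = 27034.

27034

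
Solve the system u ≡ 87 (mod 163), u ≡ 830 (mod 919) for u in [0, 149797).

93649

163⁻¹ mod 919: 163·592 ≡ 1 (mod 919), so 163⁻¹ ≡ 592.
u = 87 + 163·((830 − 87)·592 mod 919) = 87 + 163·574 = 93649.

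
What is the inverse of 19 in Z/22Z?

7

22 = 1*19 + 3
19 = 6*3 + 1
3 = 3*1 + 0
gcd(19, 22) = 1, so the inverse exists.
Back-substitute for 1:
1 = 1*19 − 6*3
  = −6*22 + 7*19
So 19⁻¹ ≡ 7 (mod 22).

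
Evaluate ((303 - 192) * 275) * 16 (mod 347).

171

303 - 192 = 111
111 * 275 = 30525 ≡ 336 (mod 347)
336 * 16 = 5376 ≡ 171 (mod 347)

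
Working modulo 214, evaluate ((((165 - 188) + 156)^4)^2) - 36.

165 - 188 = -23 ≡ 191 (mod 214)
191 + 156 = 347 ≡ 133 (mod 214)
(133)^4 ≡ 193 (mod 214)
(193)^2 ≡ 13 (mod 214)
13 - 36 = -23 ≡ 191 (mod 214)

191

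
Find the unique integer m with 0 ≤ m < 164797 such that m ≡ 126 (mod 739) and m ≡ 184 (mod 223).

739⁻¹ mod 223: 739·137 ≡ 1 (mod 223), so 739⁻¹ ≡ 137.
m = 126 + 739·((184 − 126)·137 mod 223) = 126 + 739·141 = 104325.
Check: 104325 mod 739 = 126, 104325 mod 223 = 184. ✓

104325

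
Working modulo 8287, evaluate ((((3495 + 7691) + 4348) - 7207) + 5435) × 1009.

3495 + 7691 = 11186 ≡ 2899 (mod 8287)
2899 + 4348 = 7247
7247 - 7207 = 40
40 + 5435 = 5475
5475 × 1009 = 5524275 ≡ 5133 (mod 8287)

5133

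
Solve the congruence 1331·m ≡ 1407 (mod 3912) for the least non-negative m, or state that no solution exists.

2805

gcd(1331, 3912) = 1, so a unique solution mod 3912 exists.
1331⁻¹ ≡ 1787 (mod 3912).
m ≡ 1787·1407 ≡ 2805 (mod 3912).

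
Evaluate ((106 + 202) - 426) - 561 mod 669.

659

106 + 202 = 308
308 - 426 = -118 ≡ 551 (mod 669)
551 - 561 = -10 ≡ 659 (mod 669)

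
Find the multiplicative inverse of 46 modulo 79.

Apply the Euclidean algorithm and back-substitute:
79 = 1×46 + 33
46 = 1×33 + 13
33 = 2×13 + 7
13 = 1×7 + 6
7 = 1×6 + 1
6 = 6×1 + 0
gcd(46, 79) = 1, so the inverse exists.
Back-substitute for 1:
1 = 1×7 − 1×6
  = −1×13 + 2×7
  = 2×33 − 5×13
  = −5×46 + 7×33
  = 7×79 − 12×46
So 46⁻¹ ≡ −12 ≡ 67 (mod 79).

67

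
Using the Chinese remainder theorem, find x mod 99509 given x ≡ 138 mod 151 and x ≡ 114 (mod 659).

151⁻¹ mod 659: 151·611 ≡ 1 (mod 659), so 151⁻¹ ≡ 611.
x = 138 + 151·((114 − 138)·611 mod 659) = 138 + 151·493 = 74581.

74581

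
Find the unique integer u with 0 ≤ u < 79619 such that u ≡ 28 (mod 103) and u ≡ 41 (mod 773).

103⁻¹ mod 773: 103·758 ≡ 1 (mod 773), so 103⁻¹ ≡ 758.
u = 28 + 103·((41 − 28)·758 mod 773) = 28 + 103·578 = 59562.

59562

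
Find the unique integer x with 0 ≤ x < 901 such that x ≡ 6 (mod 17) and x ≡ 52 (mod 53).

635

17⁻¹ mod 53: 17·25 ≡ 1 (mod 53), so 17⁻¹ ≡ 25.
x = 6 + 17·((52 − 6)·25 mod 53) = 6 + 17·37 = 635.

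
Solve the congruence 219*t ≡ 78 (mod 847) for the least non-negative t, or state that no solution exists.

gcd(219, 847) = 1, so a unique solution mod 847 exists.
219⁻¹ ≡ 263 (mod 847).
t ≡ 263*78 ≡ 186 (mod 847).

186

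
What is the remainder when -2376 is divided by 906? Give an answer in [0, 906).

342

-2376 = -3·906 + 342, so -2376 ≡ 342 (mod 906).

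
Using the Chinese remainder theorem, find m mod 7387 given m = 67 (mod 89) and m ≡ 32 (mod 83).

89⁻¹ mod 83: 89×14 ≡ 1 (mod 83), so 89⁻¹ ≡ 14.
m = 67 + 89×((32 − 67)×14 mod 83) = 67 + 89×8 = 779.

779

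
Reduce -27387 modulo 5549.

-27387 = -5·5549 + 358, so -27387 ≡ 358 (mod 5549).

358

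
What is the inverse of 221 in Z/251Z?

Run the extended Euclidean algorithm:
251 = 1*221 + 30
221 = 7*30 + 11
30 = 2*11 + 8
11 = 1*8 + 3
8 = 2*3 + 2
3 = 1*2 + 1
2 = 2*1 + 0
gcd(221, 251) = 1, so the inverse exists.
Back-substitute for 1:
1 = 1*3 − 1*2
  = −1*8 + 3*3
  = 3*11 − 4*8
  = −4*30 + 11*11
  = 11*221 − 81*30
  = −81*251 + 92*221
So 221⁻¹ ≡ 92 (mod 251).

92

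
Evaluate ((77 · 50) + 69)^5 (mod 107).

77 · 50 = 3850 ≡ 105 (mod 107)
105 + 69 = 174 ≡ 67 (mod 107)
(67)^5 ≡ 70 (mod 107)

70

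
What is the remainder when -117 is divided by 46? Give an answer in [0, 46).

-117 = -3·46 + 21, so -117 ≡ 21 (mod 46).

21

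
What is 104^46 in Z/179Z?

144

Compute successive squares:
46 in binary is 101110, i.e. 46 = 32 + 8 + 4 + 2.
104^1 ≡ 104 (mod 179)
104^2 ≡ 104^2 = 10816 ≡ 76 (mod 179)
104^4 ≡ 76^2 = 5776 ≡ 48 (mod 179)
104^8 ≡ 48^2 = 2304 ≡ 156 (mod 179)
104^16 ≡ 156^2 = 24336 ≡ 171 (mod 179)
104^32 ≡ 171^2 = 29241 ≡ 64 (mod 179)
104^46 = 104^32 · 104^8 · 104^4 · 104^2 ≡ 64 · 156 · 48 · 76 (mod 179).
Accumulate the product:
64 · 156 = 9984 ≡ 139
139 · 48 = 6672 ≡ 49
49 · 76 = 3724 ≡ 144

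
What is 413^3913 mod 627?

By square-and-multiply:
3913 in binary is 111101001001, i.e. 3913 = 2048 + 1024 + 512 + 256 + 64 + 8 + 1.
413^1 ≡ 413 (mod 627)
413^2 ≡ 413^2 = 170569 ≡ 25 (mod 627)
413^4 ≡ 25^2 = 625 (mod 627)
413^8 ≡ 625^2 = 390625 ≡ 4 (mod 627)
413^16 ≡ 4^2 = 16 (mod 627)
413^32 ≡ 16^2 = 256 (mod 627)
413^64 ≡ 256^2 = 65536 ≡ 328 (mod 627)
413^128 ≡ 328^2 = 107584 ≡ 367 (mod 627)
413^256 ≡ 367^2 = 134689 ≡ 511 (mod 627)
413^512 ≡ 511^2 = 261121 ≡ 289 (mod 627)
413^1024 ≡ 289^2 = 83521 ≡ 130 (mod 627)
413^2048 ≡ 130^2 = 16900 ≡ 598 (mod 627)
413^3913 = 413^2048 * 413^1024 * 413^512 * 413^256 * 413^64 * 413^8 * 413^1 ≡ 598 * 130 * 289 * 511 * 328 * 4 * 413 (mod 627).
Accumulate the product:
598 * 130 = 77740 ≡ 619
619 * 289 = 178891 ≡ 196
196 * 511 = 100156 ≡ 463
463 * 328 = 151864 ≡ 130
130 * 4 = 520
520 * 413 = 214760 ≡ 326

326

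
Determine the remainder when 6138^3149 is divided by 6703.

Compute successive squares:
3149 in binary is 110001001101, i.e. 3149 = 2048 + 1024 + 64 + 8 + 4 + 1.
6138^1 ≡ 6138 (mod 6703)
6138^2 ≡ 6138^2 = 37675044 ≡ 4184 (mod 6703)
6138^4 ≡ 4184^2 = 17505856 ≡ 4323 (mod 6703)
6138^8 ≡ 4323^2 = 18688329 ≡ 365 (mod 6703)
6138^16 ≡ 365^2 = 133225 ≡ 5868 (mod 6703)
6138^32 ≡ 5868^2 = 34433424 ≡ 113 (mod 6703)
6138^64 ≡ 113^2 = 12769 ≡ 6066 (mod 6703)
6138^128 ≡ 6066^2 = 36796356 ≡ 3589 (mod 6703)
6138^256 ≡ 3589^2 = 12880921 ≡ 4458 (mod 6703)
6138^512 ≡ 4458^2 = 19873764 ≡ 6072 (mod 6703)
6138^1024 ≡ 6072^2 = 36869184 ≡ 2684 (mod 6703)
6138^2048 ≡ 2684^2 = 7203856 ≡ 4834 (mod 6703)
6138^3149 = 6138^2048 * 6138^1024 * 6138^64 * 6138^8 * 6138^4 * 6138^1 ≡ 4834 * 2684 * 6066 * 365 * 4323 * 6138 (mod 6703).
Accumulate the product:
4834 * 2684 = 12974456 ≡ 4151
4151 * 6066 = 25179966 ≡ 3498
3498 * 365 = 1276770 ≡ 3200
3200 * 4323 = 13833600 ≡ 5311
5311 * 6138 = 32598918 ≡ 2229

2229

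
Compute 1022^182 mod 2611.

2226

Using repeated squaring:
1022^1 ≡ 1022 (mod 2611)
1022^2 ≡ 1022^2 = 1044484 ≡ 84 (mod 2611)
1022^4 ≡ 84^2 = 7056 ≡ 1834 (mod 2611)
1022^8 ≡ 1834^2 = 3363556 ≡ 588 (mod 2611)
1022^16 ≡ 588^2 = 345744 ≡ 1092 (mod 2611)
1022^32 ≡ 1092^2 = 1192464 ≡ 1848 (mod 2611)
1022^64 ≡ 1848^2 = 3415104 ≡ 2527 (mod 2611)
1022^128 ≡ 2527^2 = 6385729 ≡ 1834 (mod 2611)
1022^182 = 1022^128 * 1022^32 * 1022^16 * 1022^4 * 1022^2 ≡ 1834 * 1848 * 1092 * 1834 * 84 (mod 2611).
Accumulate the product:
1834 * 1848 = 3389232 ≡ 154
154 * 1092 = 168168 ≡ 1064
1064 * 1834 = 1951376 ≡ 959
959 * 84 = 80556 ≡ 2226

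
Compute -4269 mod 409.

-4269 = -11*409 + 230, so -4269 ≡ 230 (mod 409).

230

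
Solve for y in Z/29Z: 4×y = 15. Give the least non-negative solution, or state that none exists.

gcd(4, 29) = 1, so a unique solution mod 29 exists.
4⁻¹ ≡ 22 (mod 29).
y ≡ 22×15 ≡ 11 (mod 29).

11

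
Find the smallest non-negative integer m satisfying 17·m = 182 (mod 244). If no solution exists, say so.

gcd(17, 244) = 1, so a unique solution mod 244 exists.
17⁻¹ ≡ 201 (mod 244).
m ≡ 201·182 ≡ 226 (mod 244).

226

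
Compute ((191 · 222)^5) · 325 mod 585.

191 · 222 = 42402 ≡ 282 (mod 585)
(282)^5 ≡ 432 (mod 585)
432 · 325 = 140400 ≡ 0 (mod 585)

0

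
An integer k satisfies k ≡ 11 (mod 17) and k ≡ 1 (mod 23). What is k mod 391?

17⁻¹ mod 23: 17*19 ≡ 1 (mod 23), so 17⁻¹ ≡ 19.
k = 11 + 17*((1 − 11)*19 mod 23) = 11 + 17*17 = 300.

300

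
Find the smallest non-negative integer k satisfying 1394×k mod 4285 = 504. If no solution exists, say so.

gcd(1394, 4285) = 1, so a unique solution mod 4285 exists.
1394⁻¹ ≡ 624 (mod 4285).
k ≡ 624×504 ≡ 1691 (mod 4285).

1691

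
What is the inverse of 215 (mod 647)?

322

Apply the Euclidean algorithm and back-substitute:
647 = 3×215 + 2
215 = 107×2 + 1
2 = 2×1 + 0
gcd(215, 647) = 1, so the inverse exists.
Back-substitute for 1:
1 = 1×215 − 107×2
  = −107×647 + 322×215
So 215⁻¹ ≡ 322 (mod 647).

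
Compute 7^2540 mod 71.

Using repeated squaring:
7^1 ≡ 7 (mod 71)
7^2 ≡ 7^2 = 49 (mod 71)
7^4 ≡ 49^2 = 2401 ≡ 58 (mod 71)
7^8 ≡ 58^2 = 3364 ≡ 27 (mod 71)
7^16 ≡ 27^2 = 729 ≡ 19 (mod 71)
7^32 ≡ 19^2 = 361 ≡ 6 (mod 71)
7^64 ≡ 6^2 = 36 (mod 71)
7^128 ≡ 36^2 = 1296 ≡ 18 (mod 71)
7^256 ≡ 18^2 = 324 ≡ 40 (mod 71)
7^512 ≡ 40^2 = 1600 ≡ 38 (mod 71)
7^1024 ≡ 38^2 = 1444 ≡ 24 (mod 71)
7^2048 ≡ 24^2 = 576 ≡ 8 (mod 71)
7^2540 = 7^2048 · 7^256 · 7^128 · 7^64 · 7^32 · 7^8 · 7^4 ≡ 8 · 40 · 18 · 36 · 6 · 27 · 58 (mod 71).
Accumulate the product:
8 · 40 = 320 ≡ 36
36 · 18 = 648 ≡ 9
9 · 36 = 324 ≡ 40
40 · 6 = 240 ≡ 27
27 · 27 = 729 ≡ 19
19 · 58 = 1102 ≡ 37

37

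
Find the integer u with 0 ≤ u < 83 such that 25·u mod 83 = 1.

10

Apply the Euclidean algorithm and back-substitute:
83 = 3·25 + 8
25 = 3·8 + 1
8 = 8·1 + 0
gcd(25, 83) = 1, so the inverse exists.
Back-substitute for 1:
1 = 1·25 − 3·8
  = −3·83 + 10·25
So 25⁻¹ ≡ 10 (mod 83).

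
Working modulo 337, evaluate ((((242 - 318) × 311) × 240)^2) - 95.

63

242 - 318 = -76 ≡ 261 (mod 337)
261 × 311 = 81171 ≡ 291 (mod 337)
291 × 240 = 69840 ≡ 81 (mod 337)
(81)^2 ≡ 158 (mod 337)
158 - 95 = 63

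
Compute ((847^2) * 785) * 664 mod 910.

280

(847)^2 ≡ 329 (mod 910)
329 * 785 = 258265 ≡ 735 (mod 910)
735 * 664 = 488040 ≡ 280 (mod 910)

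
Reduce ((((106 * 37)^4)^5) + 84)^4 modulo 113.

106 * 37 = 3922 ≡ 80 (mod 113)
(80)^4 ≡ 99 (mod 113)
(99)^5 ≡ 56 (mod 113)
56 + 84 = 140 ≡ 27 (mod 113)
(27)^4 ≡ 2 (mod 113)

2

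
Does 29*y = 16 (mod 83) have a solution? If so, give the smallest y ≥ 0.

12

gcd(29, 83) = 1, so a unique solution mod 83 exists.
29⁻¹ ≡ 63 (mod 83).
y ≡ 63*16 ≡ 12 (mod 83).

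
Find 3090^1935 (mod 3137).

1574

By square-and-multiply:
1935 in binary is 11110001111, i.e. 1935 = 1024 + 512 + 256 + 128 + 8 + 4 + 2 + 1.
3090^1 ≡ 3090 (mod 3137)
3090^2 ≡ 3090^2 = 9548100 ≡ 2209 (mod 3137)
3090^4 ≡ 2209^2 = 4879681 ≡ 1646 (mod 3137)
3090^8 ≡ 1646^2 = 2709316 ≡ 2085 (mod 3137)
3090^16 ≡ 2085^2 = 4347225 ≡ 2480 (mod 3137)
3090^32 ≡ 2480^2 = 6150400 ≡ 1880 (mod 3137)
3090^64 ≡ 1880^2 = 3534400 ≡ 2138 (mod 3137)
3090^128 ≡ 2138^2 = 4571044 ≡ 435 (mod 3137)
3090^256 ≡ 435^2 = 189225 ≡ 1005 (mod 3137)
3090^512 ≡ 1005^2 = 1010025 ≡ 3048 (mod 3137)
3090^1024 ≡ 3048^2 = 9290304 ≡ 1647 (mod 3137)
3090^1935 = 3090^1024 * 3090^512 * 3090^256 * 3090^128 * 3090^8 * 3090^4 * 3090^2 * 3090^1 ≡ 1647 * 3048 * 1005 * 435 * 2085 * 1646 * 2209 * 3090 (mod 3137).
Accumulate the product:
1647 * 3048 = 5020056 ≡ 856
856 * 1005 = 860280 ≡ 742
742 * 435 = 322770 ≡ 2796
2796 * 2085 = 5829660 ≡ 1114
1114 * 1646 = 1833644 ≡ 1636
1636 * 2209 = 3613924 ≡ 100
100 * 3090 = 309000 ≡ 1574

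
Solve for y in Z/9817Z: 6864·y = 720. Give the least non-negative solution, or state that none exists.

gcd(6864, 9817) = 1, so a unique solution mod 9817 exists.
6864⁻¹ ≡ 994 (mod 9817).
y ≡ 994·720 ≡ 8856 (mod 9817).

8856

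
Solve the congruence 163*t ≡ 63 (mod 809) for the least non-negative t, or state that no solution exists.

gcd(163, 809) = 1, so a unique solution mod 809 exists.
163⁻¹ ≡ 675 (mod 809).
t ≡ 675*63 ≡ 457 (mod 809).

457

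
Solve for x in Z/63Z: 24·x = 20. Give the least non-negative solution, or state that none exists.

no solution

gcd(24, 63) = 3, and 3 does not divide 20.
So the congruence has no solution.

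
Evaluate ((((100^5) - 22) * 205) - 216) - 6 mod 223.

198

(100)^5 ≡ 73 (mod 223)
73 - 22 = 51
51 * 205 = 10455 ≡ 197 (mod 223)
197 - 216 = -19 ≡ 204 (mod 223)
204 - 6 = 198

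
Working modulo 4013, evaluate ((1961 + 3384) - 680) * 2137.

813

1961 + 3384 = 5345 ≡ 1332 (mod 4013)
1332 - 680 = 652
652 * 2137 = 1393324 ≡ 813 (mod 4013)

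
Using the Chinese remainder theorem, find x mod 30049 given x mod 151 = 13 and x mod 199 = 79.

18586

151⁻¹ mod 199: 151*29 ≡ 1 (mod 199), so 151⁻¹ ≡ 29.
x = 13 + 151*((79 − 13)*29 mod 199) = 13 + 151*123 = 18586.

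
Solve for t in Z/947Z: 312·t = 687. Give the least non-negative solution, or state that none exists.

157

gcd(312, 947) = 1, so a unique solution mod 947 exists.
312⁻¹ ≡ 258 (mod 947).
t ≡ 258·687 ≡ 157 (mod 947).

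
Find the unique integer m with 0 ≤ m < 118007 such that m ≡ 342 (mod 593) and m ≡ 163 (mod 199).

593⁻¹ mod 199: 593×149 ≡ 1 (mod 199), so 593⁻¹ ≡ 149.
m = 342 + 593×((163 − 342)×149 mod 199) = 342 + 593×194 = 115384.

115384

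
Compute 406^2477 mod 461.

Using repeated squaring:
406^1 ≡ 406 (mod 461)
406^2 ≡ 406^2 = 164836 ≡ 259 (mod 461)
406^4 ≡ 259^2 = 67081 ≡ 236 (mod 461)
406^8 ≡ 236^2 = 55696 ≡ 376 (mod 461)
406^16 ≡ 376^2 = 141376 ≡ 310 (mod 461)
406^32 ≡ 310^2 = 96100 ≡ 212 (mod 461)
406^64 ≡ 212^2 = 44944 ≡ 227 (mod 461)
406^128 ≡ 227^2 = 51529 ≡ 358 (mod 461)
406^256 ≡ 358^2 = 128164 ≡ 6 (mod 461)
406^512 ≡ 6^2 = 36 (mod 461)
406^1024 ≡ 36^2 = 1296 ≡ 374 (mod 461)
406^2048 ≡ 374^2 = 139876 ≡ 193 (mod 461)
406^2477 = 406^2048 × 406^256 × 406^128 × 406^32 × 406^8 × 406^4 × 406^1 ≡ 193 × 6 × 358 × 212 × 376 × 236 × 406 (mod 461).
Accumulate the product:
193 × 6 = 1158 ≡ 236
236 × 358 = 84488 ≡ 125
125 × 212 = 26500 ≡ 223
223 × 376 = 83848 ≡ 407
407 × 236 = 96052 ≡ 164
164 × 406 = 66584 ≡ 200

200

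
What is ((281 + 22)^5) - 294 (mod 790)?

29

281 + 22 = 303
(303)^5 ≡ 323 (mod 790)
323 - 294 = 29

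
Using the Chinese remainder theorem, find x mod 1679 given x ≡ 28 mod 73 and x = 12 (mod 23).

1415

73⁻¹ mod 23: 73*6 ≡ 1 (mod 23), so 73⁻¹ ≡ 6.
x = 28 + 73*((12 − 28)*6 mod 23) = 28 + 73*19 = 1415.
Check: 1415 mod 73 = 28, 1415 mod 23 = 12. ✓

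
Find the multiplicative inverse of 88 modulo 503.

503 = 5·88 + 63
88 = 1·63 + 25
63 = 2·25 + 13
25 = 1·13 + 12
13 = 1·12 + 1
12 = 12·1 + 0
gcd(88, 503) = 1, so the inverse exists.
Back-substitute for 1:
1 = 1·13 − 1·12
  = −1·25 + 2·13
  = 2·63 − 5·25
  = −5·88 + 7·63
  = 7·503 − 40·88
So 88⁻¹ ≡ −40 ≡ 463 (mod 503).

463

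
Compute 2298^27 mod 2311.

1847

Compute successive squares:
2298^1 ≡ 2298 (mod 2311)
2298^2 ≡ 2298^2 = 5280804 ≡ 169 (mod 2311)
2298^4 ≡ 169^2 = 28561 ≡ 829 (mod 2311)
2298^8 ≡ 829^2 = 687241 ≡ 874 (mod 2311)
2298^16 ≡ 874^2 = 763876 ≡ 1246 (mod 2311)
2298^27 = 2298^16 * 2298^8 * 2298^2 * 2298^1 ≡ 1246 * 874 * 169 * 2298 (mod 2311).
Accumulate the product:
1246 * 874 = 1089004 ≡ 523
523 * 169 = 88387 ≡ 569
569 * 2298 = 1307562 ≡ 1847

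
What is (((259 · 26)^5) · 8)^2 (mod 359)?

259 · 26 = 6734 ≡ 272 (mod 359)
(272)^5 ≡ 321 (mod 359)
321 · 8 = 2568 ≡ 55 (mod 359)
(55)^2 ≡ 153 (mod 359)

153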